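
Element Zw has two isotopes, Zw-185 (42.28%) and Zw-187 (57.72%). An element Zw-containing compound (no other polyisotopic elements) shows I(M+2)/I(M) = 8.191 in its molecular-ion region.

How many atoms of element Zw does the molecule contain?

6

For n independent Zw atoms, I(M+2)/I(M) = n · (abundance Zw-187) / (abundance Zw-185) = n · 0.5772/0.4228.
n = 8.191 × 0.4228/0.5772 = 6.00 ≈ 6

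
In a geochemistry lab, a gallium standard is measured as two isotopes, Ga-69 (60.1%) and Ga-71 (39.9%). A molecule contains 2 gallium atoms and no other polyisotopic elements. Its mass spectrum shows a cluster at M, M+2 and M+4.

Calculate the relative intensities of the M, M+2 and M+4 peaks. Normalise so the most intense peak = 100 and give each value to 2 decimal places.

Each Ga atom is independently Ga-69 (p = 0.601) or Ga-71 (q = 0.399); the cluster is the binomial expansion (p + q)^2.
P(M) = 0.601^2 = 0.361201
P(M+2) = 2 × 0.601^1 × 0.399^1 = 0.479598
P(M+4) = 0.399^2 = 0.159201
The M+2 peak is largest (0.479598); scaling to 100 gives 75.31 : 100.00 : 33.19.

75.31 : 100.00 : 33.19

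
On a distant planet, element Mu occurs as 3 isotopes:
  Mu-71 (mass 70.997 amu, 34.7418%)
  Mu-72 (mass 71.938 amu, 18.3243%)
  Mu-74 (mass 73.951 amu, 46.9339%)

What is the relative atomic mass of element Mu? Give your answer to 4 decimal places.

Ar = Σ fᵢ·mᵢ = 0.347418 × 70.997 + 0.183243 × 71.938 + 0.469339 × 73.951
= 24.66564 + 13.18213 + 34.70809 = 72.55586 amu

72.5559 amu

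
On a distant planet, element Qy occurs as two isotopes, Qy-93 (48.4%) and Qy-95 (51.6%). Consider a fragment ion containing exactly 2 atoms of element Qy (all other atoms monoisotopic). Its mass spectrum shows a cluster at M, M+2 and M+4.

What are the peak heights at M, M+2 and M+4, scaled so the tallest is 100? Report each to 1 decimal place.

46.9 : 100.0 : 53.3

Expanding (0.484 + 0.516)^2:
P(M) = 0.484^2 = 0.234256
P(M+2) = 2 × 0.484^1 × 0.516^1 = 0.499488
P(M+4) = 0.516^2 = 0.266256
The M+2 peak is largest (0.499488); scaling to 100 gives 46.9 : 100.0 : 53.3.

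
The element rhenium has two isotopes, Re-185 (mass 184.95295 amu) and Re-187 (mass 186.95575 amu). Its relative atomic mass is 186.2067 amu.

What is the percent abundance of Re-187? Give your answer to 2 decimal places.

With x = fraction of Re-185 (so Re-187 is 1 − x):
184.95295·x + 186.95575·(1 − x) = 186.2067
(184.95295 − 186.95575)·x = 186.2067 − 186.95575
x = -0.74905 / -2.00280 = 0.37400 → 37.40% Re-185, 62.60% Re-187.

62.60%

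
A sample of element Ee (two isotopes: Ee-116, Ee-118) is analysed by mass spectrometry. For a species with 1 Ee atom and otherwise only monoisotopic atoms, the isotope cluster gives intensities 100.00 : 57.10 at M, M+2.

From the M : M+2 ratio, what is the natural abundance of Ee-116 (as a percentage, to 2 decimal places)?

Write p for the Ee-116 fraction. I(M+2)/I(M) = [C(1,1)·p^0·(1−p)] / p^1 = 1·(1−p)/p = 57.10/100.00 = 0.5710
(1−p)/p = 0.5710/1 = 0.5710  ⇒  p = 1/(1 + 0.5710) = 0.6365
Ee-116: 63.65%, Ee-118: 36.35%.

63.65%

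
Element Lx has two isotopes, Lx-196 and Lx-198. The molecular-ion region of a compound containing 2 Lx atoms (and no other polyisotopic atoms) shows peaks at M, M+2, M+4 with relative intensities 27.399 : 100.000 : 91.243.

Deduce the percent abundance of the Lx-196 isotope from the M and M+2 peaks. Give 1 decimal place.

35.4%

Let p = fractional abundance of Lx-196. I(M+2)/I(M) = [C(2,1)·p^1·(1−p)] / p^2 = 2·(1−p)/p = 100.000/27.399 = 3.6498
(1−p)/p = 3.6498/2 = 1.8249  ⇒  p = 1/(1 + 1.8249) = 0.3540
Lx-196: 35.4%, Lx-198: 64.6%.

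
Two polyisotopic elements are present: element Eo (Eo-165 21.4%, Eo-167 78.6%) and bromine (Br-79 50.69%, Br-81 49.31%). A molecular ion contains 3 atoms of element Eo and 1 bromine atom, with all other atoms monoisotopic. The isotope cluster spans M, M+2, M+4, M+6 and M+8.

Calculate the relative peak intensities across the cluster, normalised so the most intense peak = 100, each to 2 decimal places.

1.12 : 13.49 : 57.57 : 100.00 : 54.21

Element Eo pattern (n=3): 0.00980034 : 0.10798697 : 0.39662503 : 0.48558766
Bromine pattern (n=1): 0.5069 : 0.4931
Convolve the two distributions (both contribute in 2-u steps):
  M: 0.00980034×0.5069 = 0.004968
  M+2: 0.00980034×0.4931 + 0.10798697×0.5069 = 0.059571
  M+4: 0.10798697×0.4931 + 0.39662503×0.5069 = 0.254298
  M+6: 0.39662503×0.4931 + 0.48558766×0.5069 = 0.441720
  M+8: 0.48558766×0.4931 = 0.239443
Scale to base peak (0.441720) = 100: 1.12 : 13.49 : 57.57 : 100.00 : 54.21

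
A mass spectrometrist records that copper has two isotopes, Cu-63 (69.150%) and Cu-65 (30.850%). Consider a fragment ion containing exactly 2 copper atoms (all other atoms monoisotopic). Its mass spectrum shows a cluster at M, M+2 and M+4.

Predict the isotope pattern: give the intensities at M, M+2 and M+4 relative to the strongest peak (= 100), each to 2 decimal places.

100.00 : 89.23 : 19.90

Each Cu atom is independently Cu-63 (p = 0.69150) or Cu-65 (q = 0.30850); the cluster is the binomial expansion (p + q)^2.
P(M) = 0.69150^2 = 0.478172
P(M+2) = 2 × 0.69150^1 × 0.30850^1 = 0.426656
P(M+4) = 0.30850^2 = 0.095172
The M peak is largest (0.478172); scaling to 100 gives 100.00 : 89.23 : 19.90.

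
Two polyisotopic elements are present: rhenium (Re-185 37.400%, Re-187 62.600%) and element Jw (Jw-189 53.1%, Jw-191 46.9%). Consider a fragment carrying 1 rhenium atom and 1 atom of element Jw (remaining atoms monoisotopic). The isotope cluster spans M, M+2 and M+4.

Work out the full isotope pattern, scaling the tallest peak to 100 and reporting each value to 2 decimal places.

Rhenium pattern (n=1): 0.3740 : 0.6260
Element Jw pattern (n=1): 0.5310 : 0.4690
Convolve the two distributions (both contribute in 2-u steps):
  M: 0.3740×0.5310 = 0.198594
  M+2: 0.3740×0.4690 + 0.6260×0.5310 = 0.507812
  M+4: 0.6260×0.4690 = 0.293594
Scale to base peak (0.507812) = 100: 39.11 : 100.00 : 57.82

39.11 : 100.00 : 57.82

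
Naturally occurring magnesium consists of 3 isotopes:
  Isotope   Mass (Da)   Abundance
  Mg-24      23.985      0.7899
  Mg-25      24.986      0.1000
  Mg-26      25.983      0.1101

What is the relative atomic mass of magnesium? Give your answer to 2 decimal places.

Weight each isotope mass by its fractional abundance: 0.7899 × 23.985 + 0.1000 × 24.986 + 0.1101 × 25.983
= 18.9458 + 2.4986 + 2.8607 = 24.3051 Da

24.31 Da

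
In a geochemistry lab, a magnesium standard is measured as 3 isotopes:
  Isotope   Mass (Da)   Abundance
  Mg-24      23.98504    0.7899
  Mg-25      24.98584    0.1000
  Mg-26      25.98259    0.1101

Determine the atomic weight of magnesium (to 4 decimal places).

24.3051 Da

Ar = Σ fᵢ·mᵢ = 0.7899 × 23.98504 + 0.1000 × 24.98584 + 0.1101 × 25.98259
= 18.945783 + 2.498584 + 2.860683 = 24.305050 Da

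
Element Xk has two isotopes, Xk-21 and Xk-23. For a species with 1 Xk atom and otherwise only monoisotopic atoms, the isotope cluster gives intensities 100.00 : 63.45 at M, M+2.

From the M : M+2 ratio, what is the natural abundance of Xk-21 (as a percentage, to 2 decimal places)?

Let p = fractional abundance of Xk-21. I(M+2)/I(M) = [C(1,1)·p^0·(1−p)] / p^1 = 1·(1−p)/p = 63.45/100.00 = 0.6345
(1−p)/p = 0.6345/1 = 0.6345  ⇒  p = 1/(1 + 0.6345) = 0.6118
Xk-21: 61.18%, Xk-23: 38.82%.

61.18%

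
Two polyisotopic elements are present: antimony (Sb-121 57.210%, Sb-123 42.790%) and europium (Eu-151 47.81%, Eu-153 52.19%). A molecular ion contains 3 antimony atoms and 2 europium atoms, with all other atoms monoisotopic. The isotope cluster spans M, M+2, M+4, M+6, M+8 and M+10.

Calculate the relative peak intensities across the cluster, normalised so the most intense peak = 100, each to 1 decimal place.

12.9 : 57.0 : 100.0 : 87.0 : 37.5 : 6.4

Antimony pattern (n=3): 0.18724742 : 0.42015297 : 0.3142518 : 0.07834781
Europium pattern (n=2): 0.22857961 : 0.49904078 : 0.27237961
Convolve the two distributions (both contribute in 2-u steps):
  M: 0.18724742×0.22857961 = 0.042801
  M+2: 0.18724742×0.49904078 + 0.42015297×0.22857961 = 0.189483
  M+4: 0.18724742×0.27237961 + 0.42015297×0.49904078 + 0.3142518×0.22857961 = 0.332507
  M+6: 0.42015297×0.27237961 + 0.3142518×0.49904078 + 0.07834781×0.22857961 = 0.289174
  M+8: 0.3142518×0.27237961 + 0.07834781×0.49904078 = 0.124695
  M+10: 0.07834781×0.27237961 = 0.021340
Scale to base peak (0.332507) = 100: 12.9 : 57.0 : 100.0 : 87.0 : 37.5 : 6.4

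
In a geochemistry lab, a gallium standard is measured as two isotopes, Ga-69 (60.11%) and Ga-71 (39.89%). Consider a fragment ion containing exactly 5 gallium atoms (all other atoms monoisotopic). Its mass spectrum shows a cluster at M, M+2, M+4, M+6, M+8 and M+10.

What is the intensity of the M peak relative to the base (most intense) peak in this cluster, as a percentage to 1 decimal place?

Binomial terms of (0.6011 + 0.3989)^5: M 0.0785, M+2 0.2604, M+4 0.3456, M+6 0.2293, M+8 0.0761, M+10 0.0101 → M+4 is the base peak.
P(M+4) = C(5,2) × 0.6011^3 × 0.3989^2 = 10 × 0.21719018 × 0.15912121 = 0.345596 (base)
P(M) = C(5,0) × 0.6011^5 × 0.3989^0 = 1 × 0.07847542 × 1.0000 = 0.078475
Relative intensity = 0.078475 / 0.345596 × 100 = 22.7

22.7%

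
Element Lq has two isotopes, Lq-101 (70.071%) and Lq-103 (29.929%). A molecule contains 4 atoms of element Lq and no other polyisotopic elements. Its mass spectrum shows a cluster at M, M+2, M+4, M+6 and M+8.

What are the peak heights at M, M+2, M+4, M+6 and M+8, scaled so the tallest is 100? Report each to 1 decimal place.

Expanding (0.70071 + 0.29929)^4:
P(M) = 0.70071^4 = 0.241076
P(M+2) = 4 × 0.70071^3 × 0.29929^1 = 0.411877
P(M+4) = 6 × 0.70071^2 × 0.29929^2 = 0.263884
P(M+6) = 4 × 0.70071^1 × 0.29929^3 = 0.075141
P(M+8) = 0.29929^4 = 0.008024
The M+2 peak is largest (0.411877); scaling to 100 gives 58.5 : 100.0 : 64.1 : 18.2 : 1.9.

58.5 : 100.0 : 64.1 : 18.2 : 1.9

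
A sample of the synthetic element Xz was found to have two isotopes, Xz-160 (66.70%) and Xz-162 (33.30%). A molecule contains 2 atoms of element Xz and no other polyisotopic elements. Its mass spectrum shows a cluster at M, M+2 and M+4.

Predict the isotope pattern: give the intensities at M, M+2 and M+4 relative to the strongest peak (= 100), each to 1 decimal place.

The 2 Xz atoms are independent, so intensities follow the terms of (0.6670 + 0.3330)^2.
P(M) = 0.6670^2 = 0.444889
P(M+2) = 2 × 0.6670^1 × 0.3330^1 = 0.444222
P(M+4) = 0.3330^2 = 0.110889
The M peak is largest (0.444889); scaling to 100 gives 100.0 : 99.9 : 24.9.

100.0 : 99.9 : 24.9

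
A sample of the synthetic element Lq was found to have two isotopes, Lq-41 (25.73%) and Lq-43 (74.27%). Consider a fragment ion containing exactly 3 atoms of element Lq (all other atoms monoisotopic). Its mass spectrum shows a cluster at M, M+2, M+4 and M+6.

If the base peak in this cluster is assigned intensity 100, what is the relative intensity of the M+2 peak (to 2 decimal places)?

34.64

Binomial terms of (0.2573 + 0.7427)^3: M 0.0170, M+2 0.1475, M+4 0.4258, M+6 0.4097 → M+4 is the base peak.
P(M+4) = C(3,2) × 0.2573^1 × 0.7427^2 = 3 × 0.2573 × 0.55160329 = 0.425783 (base)
P(M+2) = C(3,1) × 0.2573^2 × 0.7427^1 = 3 × 0.06620329 × 0.7427 = 0.147508
Relative intensity = 0.147508 / 0.425783 × 100 = 34.64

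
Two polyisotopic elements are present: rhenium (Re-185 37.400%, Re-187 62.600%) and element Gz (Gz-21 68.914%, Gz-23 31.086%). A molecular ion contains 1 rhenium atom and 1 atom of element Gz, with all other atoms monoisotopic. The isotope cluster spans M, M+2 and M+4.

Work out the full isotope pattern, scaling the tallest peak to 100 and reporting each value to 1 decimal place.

Rhenium pattern (n=1): 0.3740 : 0.6260
Element Gz pattern (n=1): 0.68914 : 0.31086
Convolve the two distributions (both contribute in 2-u steps):
  M: 0.3740×0.68914 = 0.257738
  M+2: 0.3740×0.31086 + 0.6260×0.68914 = 0.547663
  M+4: 0.6260×0.31086 = 0.194598
Scale to base peak (0.547663) = 100: 47.1 : 100.0 : 35.5

47.1 : 100.0 : 35.5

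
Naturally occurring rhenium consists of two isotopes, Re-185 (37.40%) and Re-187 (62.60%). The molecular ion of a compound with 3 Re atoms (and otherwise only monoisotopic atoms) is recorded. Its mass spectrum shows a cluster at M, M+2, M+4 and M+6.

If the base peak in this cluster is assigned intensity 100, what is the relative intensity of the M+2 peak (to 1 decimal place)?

(0.3740 + 0.6260)^3 gives M 0.0523, M+2 0.2627, M+4 0.4397, M+6 0.2453; the largest is M+4.
P(M+4) = C(3,2) × 0.3740^1 × 0.6260^2 = 3 × 0.3740 × 0.391876 = 0.439685 (base)
P(M+2) = C(3,1) × 0.3740^2 × 0.6260^1 = 3 × 0.139876 × 0.6260 = 0.262687
Relative intensity = 0.262687 / 0.439685 × 100 = 59.7

59.7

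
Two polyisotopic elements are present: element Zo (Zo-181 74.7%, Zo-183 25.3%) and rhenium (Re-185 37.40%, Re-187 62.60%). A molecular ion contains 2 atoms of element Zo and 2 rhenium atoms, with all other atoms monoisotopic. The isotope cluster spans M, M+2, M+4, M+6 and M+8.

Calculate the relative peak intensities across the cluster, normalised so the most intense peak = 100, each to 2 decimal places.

19.29 : 77.64 : 100.00 : 44.02 : 6.20

Element Zo pattern (n=2): 0.558009 : 0.377982 : 0.064009
Rhenium pattern (n=2): 0.139876 : 0.468248 : 0.391876
Convolve the two distributions (both contribute in 2-u steps):
  M: 0.558009×0.139876 = 0.078052
  M+2: 0.558009×0.468248 + 0.377982×0.139876 = 0.314157
  M+4: 0.558009×0.391876 + 0.377982×0.468248 + 0.064009×0.139876 = 0.404613
  M+6: 0.377982×0.391876 + 0.064009×0.468248 = 0.178094
  M+8: 0.064009×0.391876 = 0.025084
Scale to base peak (0.404613) = 100: 19.29 : 77.64 : 100.00 : 44.02 : 6.20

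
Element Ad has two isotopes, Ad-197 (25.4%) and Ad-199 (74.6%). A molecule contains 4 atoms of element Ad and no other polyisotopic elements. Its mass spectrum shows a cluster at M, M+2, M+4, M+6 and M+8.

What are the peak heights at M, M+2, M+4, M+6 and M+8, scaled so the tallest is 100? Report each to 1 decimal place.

1.0 : 11.6 : 51.1 : 100.0 : 73.4

Expanding (0.254 + 0.746)^4:
P(M) = 0.254^4 = 0.004162
P(M+2) = 4 × 0.254^3 × 0.746^1 = 0.048899
P(M+4) = 6 × 0.254^2 × 0.746^2 = 0.215425
P(M+6) = 4 × 0.254^1 × 0.746^3 = 0.421804
P(M+8) = 0.746^4 = 0.309710
The M+6 peak is largest (0.421804); scaling to 100 gives 1.0 : 11.6 : 51.1 : 100.0 : 73.4.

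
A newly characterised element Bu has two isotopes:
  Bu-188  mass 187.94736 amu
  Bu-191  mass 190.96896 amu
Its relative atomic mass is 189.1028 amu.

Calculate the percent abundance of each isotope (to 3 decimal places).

Bu-188: 61.761%, Bu-191: 38.239%

With x = fraction of Bu-188 (so Bu-191 is 1 − x):
187.94736·x + 190.96896·(1 − x) = 189.1028
(187.94736 − 190.96896)·x = 189.1028 − 190.96896
x = -1.86616 / -3.02160 = 0.61761 → 61.761% Bu-188, 38.239% Bu-191.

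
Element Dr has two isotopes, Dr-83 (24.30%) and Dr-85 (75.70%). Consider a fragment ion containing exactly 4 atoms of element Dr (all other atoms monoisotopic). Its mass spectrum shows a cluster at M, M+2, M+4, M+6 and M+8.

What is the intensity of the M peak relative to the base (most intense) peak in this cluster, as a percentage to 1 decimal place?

Binomial terms of (0.2430 + 0.7570)^4: M 0.0035, M+2 0.0434, M+4 0.2030, M+6 0.4217, M+8 0.3284 → M+6 is the base peak.
P(M+6) = C(4,3) × 0.2430^1 × 0.7570^3 = 4 × 0.2430 × 0.43379809 = 0.421652 (base)
P(M) = C(4,0) × 0.2430^4 × 0.7570^0 = 1 × 0.00348678 × 1.0000 = 0.003487
Relative intensity = 0.003487 / 0.421652 × 100 = 0.8

0.8%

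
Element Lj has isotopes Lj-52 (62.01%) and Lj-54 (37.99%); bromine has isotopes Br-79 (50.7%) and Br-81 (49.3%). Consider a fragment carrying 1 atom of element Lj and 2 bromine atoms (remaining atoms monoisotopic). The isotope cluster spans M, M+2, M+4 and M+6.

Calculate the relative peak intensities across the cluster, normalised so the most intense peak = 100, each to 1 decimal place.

Element Lj pattern (n=1): 0.6201 : 0.3799
Bromine pattern (n=2): 0.257049 : 0.499902 : 0.243049
Convolve the two distributions (both contribute in 2-u steps):
  M: 0.6201×0.257049 = 0.159396
  M+2: 0.6201×0.499902 + 0.3799×0.257049 = 0.407642
  M+4: 0.6201×0.243049 + 0.3799×0.499902 = 0.340627
  M+6: 0.3799×0.243049 = 0.092334
Scale to base peak (0.407642) = 100: 39.1 : 100.0 : 83.6 : 22.7

39.1 : 100.0 : 83.6 : 22.7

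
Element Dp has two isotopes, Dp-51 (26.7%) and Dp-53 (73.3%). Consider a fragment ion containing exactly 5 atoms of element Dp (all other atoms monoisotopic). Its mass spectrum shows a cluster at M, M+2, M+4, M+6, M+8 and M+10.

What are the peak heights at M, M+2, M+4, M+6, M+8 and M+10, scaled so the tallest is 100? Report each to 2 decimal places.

0.35 : 4.83 : 26.54 : 72.85 : 100.00 : 54.91

Expanding (0.267 + 0.733)^5:
P(M) = 0.267^5 = 0.001357
P(M+2) = 5 × 0.267^4 × 0.733^1 = 0.018626
P(M+4) = 10 × 0.267^3 × 0.733^2 = 0.102268
P(M+6) = 10 × 0.267^2 × 0.733^3 = 0.280759
P(M+8) = 5 × 0.267^1 × 0.733^4 = 0.385387
P(M+10) = 0.733^5 = 0.211602
The M+8 peak is largest (0.385387); scaling to 100 gives 0.35 : 4.83 : 26.54 : 72.85 : 100.00 : 54.91.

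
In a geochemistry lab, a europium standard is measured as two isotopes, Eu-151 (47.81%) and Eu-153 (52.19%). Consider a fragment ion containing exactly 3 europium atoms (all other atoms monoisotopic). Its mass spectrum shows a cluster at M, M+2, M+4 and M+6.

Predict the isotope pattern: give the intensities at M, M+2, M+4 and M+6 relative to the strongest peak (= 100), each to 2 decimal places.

Expanding (0.4781 + 0.5219)^3:
P(M) = 0.4781^3 = 0.109284
P(M+2) = 3 × 0.4781^2 × 0.5219^1 = 0.357887
P(M+4) = 3 × 0.4781^1 × 0.5219^2 = 0.390674
P(M+6) = 0.5219^3 = 0.142155
The M+4 peak is largest (0.390674); scaling to 100 gives 27.97 : 91.61 : 100.00 : 36.39.

27.97 : 91.61 : 100.00 : 36.39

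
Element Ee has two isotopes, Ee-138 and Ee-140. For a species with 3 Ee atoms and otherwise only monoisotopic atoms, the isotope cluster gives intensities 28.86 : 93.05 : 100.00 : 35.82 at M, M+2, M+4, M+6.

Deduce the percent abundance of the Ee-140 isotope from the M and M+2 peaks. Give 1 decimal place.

Let p = fractional abundance of Ee-138. I(M+2)/I(M) = [C(3,1)·p^2·(1−p)] / p^3 = 3·(1−p)/p = 93.05/28.86 = 3.2242
(1−p)/p = 3.2242/3 = 1.0747  ⇒  p = 1/(1 + 1.0747) = 0.4820
Ee-138: 48.2%, Ee-140: 51.8%.

51.8%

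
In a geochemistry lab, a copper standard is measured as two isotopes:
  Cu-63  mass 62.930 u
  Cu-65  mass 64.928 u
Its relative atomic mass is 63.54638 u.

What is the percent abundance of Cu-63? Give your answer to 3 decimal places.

Writing the weighted mean with unknown fraction x of Cu-63:
62.930·x + 64.928·(1 − x) = 63.54638
(62.930 − 64.928)·x = 63.54638 − 64.928
x = -1.38162 / -1.998 = 0.69150 → 69.150% Cu-63, 30.850% Cu-65.

69.150%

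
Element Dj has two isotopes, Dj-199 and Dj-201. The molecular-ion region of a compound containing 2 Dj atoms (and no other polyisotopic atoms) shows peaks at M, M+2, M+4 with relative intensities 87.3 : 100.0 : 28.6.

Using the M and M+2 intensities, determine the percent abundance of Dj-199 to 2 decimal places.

63.58%

Write p for the Dj-199 fraction. I(M+2)/I(M) = [C(2,1)·p^1·(1−p)] / p^2 = 2·(1−p)/p = 100.0/87.3 = 1.1455
(1−p)/p = 1.1455/2 = 0.5727  ⇒  p = 1/(1 + 0.5727) = 0.6358
Dj-199: 63.58%, Dj-201: 36.42%.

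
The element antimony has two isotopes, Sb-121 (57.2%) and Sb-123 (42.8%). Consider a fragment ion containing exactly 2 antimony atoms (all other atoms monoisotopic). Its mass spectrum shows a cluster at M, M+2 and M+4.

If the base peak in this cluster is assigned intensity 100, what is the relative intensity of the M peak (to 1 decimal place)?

Binomial terms of (0.572 + 0.428)^2: M 0.3272, M+2 0.4896, M+4 0.1832 → M+2 is the base peak.
P(M+2) = C(2,1) × 0.572^1 × 0.428^1 = 2 × 0.5720 × 0.4280 = 0.489632 (base)
P(M) = C(2,0) × 0.572^2 × 0.428^0 = 1 × 0.327184 × 1.0000 = 0.327184
Relative intensity = 0.327184 / 0.489632 × 100 = 66.8

66.8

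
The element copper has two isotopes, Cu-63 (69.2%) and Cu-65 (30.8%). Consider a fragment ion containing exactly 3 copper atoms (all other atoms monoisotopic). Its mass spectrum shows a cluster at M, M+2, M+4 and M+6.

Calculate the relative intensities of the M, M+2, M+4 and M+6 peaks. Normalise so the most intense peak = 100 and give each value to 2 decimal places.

Each Cu atom is independently Cu-63 (p = 0.692) or Cu-65 (q = 0.308); the cluster is the binomial expansion (p + q)^3.
P(M) = 0.692^3 = 0.331374
P(M+2) = 3 × 0.692^2 × 0.308^1 = 0.442470
P(M+4) = 3 × 0.692^1 × 0.308^2 = 0.196938
P(M+6) = 0.308^3 = 0.029218
The M+2 peak is largest (0.442470); scaling to 100 gives 74.89 : 100.00 : 44.51 : 6.60.

74.89 : 100.00 : 44.51 : 6.60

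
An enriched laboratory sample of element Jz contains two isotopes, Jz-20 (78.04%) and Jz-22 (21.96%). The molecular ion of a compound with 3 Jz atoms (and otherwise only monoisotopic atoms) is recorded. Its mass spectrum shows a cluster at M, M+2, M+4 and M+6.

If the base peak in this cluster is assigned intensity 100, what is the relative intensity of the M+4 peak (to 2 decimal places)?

23.75

Term probabilities: M 0.4753, M+2 0.4012, M+4 0.1129, M+6 0.0106. Base peak = M.
P(M) = C(3,0) × 0.7804^3 × 0.2196^0 = 1 × 0.47528245 × 1.0000 = 0.475282 (base)
P(M+4) = C(3,2) × 0.7804^1 × 0.2196^2 = 3 × 0.7804 × 0.04822416 = 0.112902
Relative intensity = 0.112902 / 0.475282 × 100 = 23.75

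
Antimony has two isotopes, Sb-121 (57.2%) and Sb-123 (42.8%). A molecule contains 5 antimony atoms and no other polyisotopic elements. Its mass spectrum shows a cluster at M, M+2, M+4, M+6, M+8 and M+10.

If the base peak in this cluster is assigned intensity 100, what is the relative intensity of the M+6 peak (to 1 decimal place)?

(0.572 + 0.428)^5 gives M 0.0612, M+2 0.2291, M+4 0.3428, M+6 0.2565, M+8 0.0960, M+10 0.0144; the largest is M+4.
P(M+4) = C(5,2) × 0.572^3 × 0.428^2 = 10 × 0.18714925 × 0.183184 = 0.342827 (base)
P(M+6) = C(5,3) × 0.572^2 × 0.428^3 = 10 × 0.327184 × 0.07840275 = 0.256521
Relative intensity = 0.256521 / 0.342827 × 100 = 74.8

74.8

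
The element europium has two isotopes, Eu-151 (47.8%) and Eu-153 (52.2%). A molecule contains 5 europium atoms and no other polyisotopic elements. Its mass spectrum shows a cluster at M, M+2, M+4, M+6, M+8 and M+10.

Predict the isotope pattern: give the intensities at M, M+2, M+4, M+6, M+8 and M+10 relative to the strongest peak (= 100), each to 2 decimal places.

The 5 Eu atoms are independent, so intensities follow the terms of (0.478 + 0.522)^5.
P(M) = 0.478^5 = 0.024954
P(M+2) = 5 × 0.478^4 × 0.522^1 = 0.136255
P(M+4) = 10 × 0.478^3 × 0.522^2 = 0.297594
P(M+6) = 10 × 0.478^2 × 0.522^3 = 0.324988
P(M+8) = 5 × 0.478^1 × 0.522^4 = 0.177452
P(M+10) = 0.522^5 = 0.038757
The M+6 peak is largest (0.324988); scaling to 100 gives 7.68 : 41.93 : 91.57 : 100.00 : 54.60 : 11.93.

7.68 : 41.93 : 91.57 : 100.00 : 54.60 : 11.93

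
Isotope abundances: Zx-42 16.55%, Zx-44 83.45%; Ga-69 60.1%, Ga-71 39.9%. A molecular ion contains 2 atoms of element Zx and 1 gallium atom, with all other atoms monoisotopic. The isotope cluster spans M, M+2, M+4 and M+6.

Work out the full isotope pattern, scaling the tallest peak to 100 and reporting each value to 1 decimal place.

Element Zx pattern (n=2): 0.02739025 : 0.2762195 : 0.69639025
Gallium pattern (n=1): 0.6010 : 0.3990
Convolve the two distributions (both contribute in 2-u steps):
  M: 0.02739025×0.6010 = 0.016462
  M+2: 0.02739025×0.3990 + 0.2762195×0.6010 = 0.176937
  M+4: 0.2762195×0.3990 + 0.69639025×0.6010 = 0.528742
  M+6: 0.69639025×0.3990 = 0.277860
Scale to base peak (0.528742) = 100: 3.1 : 33.5 : 100.0 : 52.6

3.1 : 33.5 : 100.0 : 52.6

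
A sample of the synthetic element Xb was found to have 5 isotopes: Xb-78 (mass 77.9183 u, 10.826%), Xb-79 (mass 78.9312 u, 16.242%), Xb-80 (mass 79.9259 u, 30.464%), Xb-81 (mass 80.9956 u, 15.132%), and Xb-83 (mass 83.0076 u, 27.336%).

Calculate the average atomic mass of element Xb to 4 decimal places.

Weight each isotope mass by its fractional abundance: 0.10826 × 77.9183 + 0.16242 × 78.9312 + 0.30464 × 79.9259 + 0.15132 × 80.9956 + 0.27336 × 83.0076
= 8.43544 + 12.82001 + 24.34863 + 12.25625 + 22.69096 = 80.55129 u

80.5513 u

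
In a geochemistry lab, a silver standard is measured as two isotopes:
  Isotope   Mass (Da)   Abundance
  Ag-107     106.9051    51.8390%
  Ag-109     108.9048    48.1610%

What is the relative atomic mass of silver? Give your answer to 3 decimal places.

107.868 Da

Weight each isotope mass by its fractional abundance: 0.518390 × 106.9051 + 0.481610 × 108.9048
= 55.41853 + 52.44964 = 107.86817 Da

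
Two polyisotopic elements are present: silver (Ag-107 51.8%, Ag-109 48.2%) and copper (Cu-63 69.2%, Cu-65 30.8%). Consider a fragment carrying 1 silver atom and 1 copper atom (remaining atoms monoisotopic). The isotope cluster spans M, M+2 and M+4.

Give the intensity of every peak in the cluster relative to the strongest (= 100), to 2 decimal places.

72.70 : 100.00 : 30.11

Silver pattern (n=1): 0.5180 : 0.4820
Copper pattern (n=1): 0.6920 : 0.3080
Convolve the two distributions (both contribute in 2-u steps):
  M: 0.5180×0.6920 = 0.358456
  M+2: 0.5180×0.3080 + 0.4820×0.6920 = 0.493088
  M+4: 0.4820×0.3080 = 0.148456
Scale to base peak (0.493088) = 100: 72.70 : 100.00 : 30.11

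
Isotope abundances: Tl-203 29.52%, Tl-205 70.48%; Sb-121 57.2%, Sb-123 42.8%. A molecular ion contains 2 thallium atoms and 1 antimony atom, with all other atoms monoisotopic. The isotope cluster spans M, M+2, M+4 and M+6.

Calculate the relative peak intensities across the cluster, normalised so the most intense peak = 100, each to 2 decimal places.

Thallium pattern (n=2): 0.08714304 : 0.41611392 : 0.49674304
Antimony pattern (n=1): 0.5720 : 0.4280
Convolve the two distributions (both contribute in 2-u steps):
  M: 0.08714304×0.5720 = 0.049846
  M+2: 0.08714304×0.4280 + 0.41611392×0.5720 = 0.275314
  M+4: 0.41611392×0.4280 + 0.49674304×0.5720 = 0.462234
  M+6: 0.49674304×0.4280 = 0.212606
Scale to base peak (0.462234) = 100: 10.78 : 59.56 : 100.00 : 46.00

10.78 : 59.56 : 100.00 : 46.00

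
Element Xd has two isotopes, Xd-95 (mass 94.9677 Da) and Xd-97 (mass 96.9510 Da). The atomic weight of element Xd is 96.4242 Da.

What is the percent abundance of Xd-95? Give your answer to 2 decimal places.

Let x be the fractional abundance of Xd-95; then Xd-97 has abundance 1 − x.
94.9677·x + 96.9510·(1 − x) = 96.4242
(94.9677 − 96.9510)·x = 96.4242 − 96.9510
x = -0.5268 / -1.9833 = 0.26562 → 26.56% Xd-95, 73.44% Xd-97.

26.56%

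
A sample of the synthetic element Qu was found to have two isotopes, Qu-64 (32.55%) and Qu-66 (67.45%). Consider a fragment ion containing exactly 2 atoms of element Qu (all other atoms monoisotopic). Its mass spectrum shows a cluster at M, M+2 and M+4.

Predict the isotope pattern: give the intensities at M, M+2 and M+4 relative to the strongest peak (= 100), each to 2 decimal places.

23.29 : 96.52 : 100.00

Expanding (0.3255 + 0.6745)^2:
P(M) = 0.3255^2 = 0.105950
P(M+2) = 2 × 0.3255^1 × 0.6745^1 = 0.439100
P(M+4) = 0.6745^2 = 0.454950
The M+4 peak is largest (0.454950); scaling to 100 gives 23.29 : 96.52 : 100.00.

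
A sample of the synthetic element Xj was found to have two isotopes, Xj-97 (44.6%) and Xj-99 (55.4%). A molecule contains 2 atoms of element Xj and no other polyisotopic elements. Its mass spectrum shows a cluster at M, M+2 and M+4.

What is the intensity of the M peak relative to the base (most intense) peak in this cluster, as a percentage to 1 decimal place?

40.3%

(0.446 + 0.554)^2 gives M 0.1989, M+2 0.4942, M+4 0.3069; the largest is M+2.
P(M+2) = C(2,1) × 0.446^1 × 0.554^1 = 2 × 0.4460 × 0.5540 = 0.494168 (base)
P(M) = C(2,0) × 0.446^2 × 0.554^0 = 1 × 0.198916 × 1.0000 = 0.198916
Relative intensity = 0.198916 / 0.494168 × 100 = 40.3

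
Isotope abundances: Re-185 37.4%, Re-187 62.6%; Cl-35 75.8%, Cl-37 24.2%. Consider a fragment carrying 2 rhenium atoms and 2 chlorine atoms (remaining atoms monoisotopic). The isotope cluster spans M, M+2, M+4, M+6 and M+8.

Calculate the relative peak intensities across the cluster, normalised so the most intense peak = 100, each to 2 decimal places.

Rhenium pattern (n=2): 0.139876 : 0.468248 : 0.391876
Chlorine pattern (n=2): 0.574564 : 0.366872 : 0.058564
Convolve the two distributions (both contribute in 2-u steps):
  M: 0.139876×0.574564 = 0.080368
  M+2: 0.139876×0.366872 + 0.468248×0.574564 = 0.320355
  M+4: 0.139876×0.058564 + 0.468248×0.366872 + 0.391876×0.574564 = 0.405137
  M+6: 0.468248×0.058564 + 0.391876×0.366872 = 0.171191
  M+8: 0.391876×0.058564 = 0.022950
Scale to base peak (0.405137) = 100: 19.84 : 79.07 : 100.00 : 42.26 : 5.66

19.84 : 79.07 : 100.00 : 42.26 : 5.66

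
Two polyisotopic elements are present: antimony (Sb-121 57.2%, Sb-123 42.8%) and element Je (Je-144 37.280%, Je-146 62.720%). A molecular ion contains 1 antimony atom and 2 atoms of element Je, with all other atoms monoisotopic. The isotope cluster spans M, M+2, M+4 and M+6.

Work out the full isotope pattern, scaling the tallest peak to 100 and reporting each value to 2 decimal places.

Antimony pattern (n=1): 0.5720 : 0.4280
Element Je pattern (n=2): 0.13897984 : 0.46764032 : 0.39337984
Convolve the two distributions (both contribute in 2-u steps):
  M: 0.5720×0.13897984 = 0.079496
  M+2: 0.5720×0.46764032 + 0.4280×0.13897984 = 0.326974
  M+4: 0.5720×0.39337984 + 0.4280×0.46764032 = 0.425163
  M+6: 0.4280×0.39337984 = 0.168367
Scale to base peak (0.425163) = 100: 18.70 : 76.91 : 100.00 : 39.60

18.70 : 76.91 : 100.00 : 39.60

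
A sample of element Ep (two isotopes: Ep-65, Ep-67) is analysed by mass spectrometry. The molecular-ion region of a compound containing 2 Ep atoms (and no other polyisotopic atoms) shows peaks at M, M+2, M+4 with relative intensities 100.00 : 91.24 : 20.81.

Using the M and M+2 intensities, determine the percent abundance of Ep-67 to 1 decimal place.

Write p for the Ep-65 fraction. I(M+2)/I(M) = [C(2,1)·p^1·(1−p)] / p^2 = 2·(1−p)/p = 91.24/100.00 = 0.9124
(1−p)/p = 0.9124/2 = 0.4562  ⇒  p = 1/(1 + 0.4562) = 0.6867
Ep-65: 68.7%, Ep-67: 31.3%.

31.3%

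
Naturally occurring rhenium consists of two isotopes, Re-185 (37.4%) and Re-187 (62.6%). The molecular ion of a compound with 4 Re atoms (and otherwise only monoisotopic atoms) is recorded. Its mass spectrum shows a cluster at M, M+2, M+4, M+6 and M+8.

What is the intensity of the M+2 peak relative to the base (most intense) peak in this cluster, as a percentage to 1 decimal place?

35.7%

(0.374 + 0.626)^4 gives M 0.0196, M+2 0.1310, M+4 0.3289, M+6 0.3670, M+8 0.1536; the largest is M+6.
P(M+6) = C(4,3) × 0.374^1 × 0.626^3 = 4 × 0.3740 × 0.24531438 = 0.366990 (base)
P(M+2) = C(4,1) × 0.374^3 × 0.626^1 = 4 × 0.05231362 × 0.6260 = 0.130993
Relative intensity = 0.130993 / 0.366990 × 100 = 35.7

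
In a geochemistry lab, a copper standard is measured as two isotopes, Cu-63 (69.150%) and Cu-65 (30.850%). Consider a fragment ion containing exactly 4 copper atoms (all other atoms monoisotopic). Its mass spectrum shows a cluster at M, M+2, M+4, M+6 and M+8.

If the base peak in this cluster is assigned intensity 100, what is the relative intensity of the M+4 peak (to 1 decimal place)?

66.9

Term probabilities: M 0.2286, M+2 0.4080, M+4 0.2731, M+6 0.0812, M+8 0.0091. Base peak = M+2.
P(M+2) = C(4,1) × 0.69150^3 × 0.30850^1 = 4 × 0.33065611 × 0.3085 = 0.408030 (base)
P(M+4) = C(4,2) × 0.69150^2 × 0.30850^2 = 6 × 0.47817225 × 0.09517225 = 0.273052
Relative intensity = 0.273052 / 0.408030 × 100 = 66.9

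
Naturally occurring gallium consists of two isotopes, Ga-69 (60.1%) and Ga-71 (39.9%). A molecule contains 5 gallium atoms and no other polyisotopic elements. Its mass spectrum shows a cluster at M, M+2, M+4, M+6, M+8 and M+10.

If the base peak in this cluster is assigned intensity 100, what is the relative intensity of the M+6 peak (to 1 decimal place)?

Term probabilities: M 0.0784, M+2 0.2603, M+4 0.3456, M+6 0.2294, M+8 0.0762, M+10 0.0101. Base peak = M+4.
P(M+4) = C(5,2) × 0.601^3 × 0.399^2 = 10 × 0.2170818 × 0.159201 = 0.345596 (base)
P(M+6) = C(5,3) × 0.601^2 × 0.399^3 = 10 × 0.361201 × 0.0635212 = 0.229439
Relative intensity = 0.229439 / 0.345596 × 100 = 66.4

66.4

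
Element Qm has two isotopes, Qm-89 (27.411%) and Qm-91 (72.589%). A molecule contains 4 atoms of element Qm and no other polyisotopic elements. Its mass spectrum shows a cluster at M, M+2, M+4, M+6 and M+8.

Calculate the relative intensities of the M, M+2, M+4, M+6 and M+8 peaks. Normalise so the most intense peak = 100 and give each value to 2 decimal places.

1.35 : 14.26 : 56.64 : 100.00 : 66.20

The 4 Qm atoms are independent, so intensities follow the terms of (0.27411 + 0.72589)^4.
P(M) = 0.27411^4 = 0.005645
P(M+2) = 4 × 0.27411^3 × 0.72589^1 = 0.059801
P(M+4) = 6 × 0.27411^2 × 0.72589^2 = 0.237543
P(M+6) = 4 × 0.27411^1 × 0.72589^3 = 0.419370
P(M+8) = 0.72589^4 = 0.277641
The M+6 peak is largest (0.419370); scaling to 100 gives 1.35 : 14.26 : 56.64 : 100.00 : 66.20.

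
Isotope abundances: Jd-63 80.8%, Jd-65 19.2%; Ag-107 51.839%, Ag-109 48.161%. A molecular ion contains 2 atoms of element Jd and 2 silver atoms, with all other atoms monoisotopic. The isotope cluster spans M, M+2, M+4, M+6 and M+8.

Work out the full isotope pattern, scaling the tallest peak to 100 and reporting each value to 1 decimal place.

42.9 : 100.0 : 77.3 : 22.1 : 2.1

Element Jd pattern (n=2): 0.652864 : 0.310272 : 0.036864
Silver pattern (n=2): 0.26872819 : 0.49932362 : 0.23194819
Convolve the two distributions (both contribute in 2-u steps):
  M: 0.652864×0.26872819 = 0.175443
  M+2: 0.652864×0.49932362 + 0.310272×0.26872819 = 0.409369
  M+4: 0.652864×0.23194819 + 0.310272×0.49932362 + 0.036864×0.26872819 = 0.316263
  M+6: 0.310272×0.23194819 + 0.036864×0.49932362 = 0.090374
  M+8: 0.036864×0.23194819 = 0.008551
Scale to base peak (0.409369) = 100: 42.9 : 100.0 : 77.3 : 22.1 : 2.1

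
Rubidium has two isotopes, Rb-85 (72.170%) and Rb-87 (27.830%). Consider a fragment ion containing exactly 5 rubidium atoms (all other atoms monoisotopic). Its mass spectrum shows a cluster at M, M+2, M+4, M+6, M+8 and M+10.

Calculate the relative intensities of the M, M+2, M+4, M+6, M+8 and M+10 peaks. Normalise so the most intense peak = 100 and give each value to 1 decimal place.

51.9 : 100.0 : 77.1 : 29.7 : 5.7 : 0.4

The 5 Rb atoms are independent, so intensities follow the terms of (0.72170 + 0.27830)^5.
P(M) = 0.72170^5 = 0.195787
P(M+2) = 5 × 0.72170^4 × 0.27830^1 = 0.377494
P(M+4) = 10 × 0.72170^3 × 0.27830^2 = 0.291136
P(M+6) = 10 × 0.72170^2 × 0.27830^3 = 0.112267
P(M+8) = 5 × 0.72170^1 × 0.27830^4 = 0.021646
P(M+10) = 0.27830^5 = 0.001669
The M+2 peak is largest (0.377494); scaling to 100 gives 51.9 : 100.0 : 77.1 : 29.7 : 5.7 : 0.4.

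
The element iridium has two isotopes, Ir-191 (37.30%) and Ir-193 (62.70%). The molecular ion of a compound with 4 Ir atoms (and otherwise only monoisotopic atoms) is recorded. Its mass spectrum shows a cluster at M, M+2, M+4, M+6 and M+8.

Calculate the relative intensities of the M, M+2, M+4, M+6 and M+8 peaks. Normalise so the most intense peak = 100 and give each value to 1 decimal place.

Each Ir atom is independently Ir-191 (p = 0.3730) or Ir-193 (q = 0.6270); the cluster is the binomial expansion (p + q)^4.
P(M) = 0.3730^4 = 0.019357
P(M+2) = 4 × 0.3730^3 × 0.6270^1 = 0.130153
P(M+4) = 6 × 0.3730^2 × 0.6270^2 = 0.328174
P(M+6) = 4 × 0.3730^1 × 0.6270^3 = 0.367766
P(M+8) = 0.6270^4 = 0.154550
The M+6 peak is largest (0.367766); scaling to 100 gives 5.3 : 35.4 : 89.2 : 100.0 : 42.0.

5.3 : 35.4 : 89.2 : 100.0 : 42.0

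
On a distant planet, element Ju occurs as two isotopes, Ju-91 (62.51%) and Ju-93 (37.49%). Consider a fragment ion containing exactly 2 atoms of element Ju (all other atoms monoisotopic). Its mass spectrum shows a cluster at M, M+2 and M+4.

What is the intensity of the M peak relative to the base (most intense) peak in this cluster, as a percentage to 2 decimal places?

83.37%

Term probabilities: M 0.3908, M+2 0.4687, M+4 0.1406. Base peak = M+2.
P(M+2) = C(2,1) × 0.6251^1 × 0.3749^1 = 2 × 0.6251 × 0.3749 = 0.468700 (base)
P(M) = C(2,0) × 0.6251^2 × 0.3749^0 = 1 × 0.39075001 × 1.0000 = 0.390750
Relative intensity = 0.390750 / 0.468700 × 100 = 83.37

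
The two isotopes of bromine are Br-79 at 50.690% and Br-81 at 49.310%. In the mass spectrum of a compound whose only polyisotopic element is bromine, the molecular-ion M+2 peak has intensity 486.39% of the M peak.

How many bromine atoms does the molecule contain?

For n independent Br atoms, I(M+2)/I(M) = n · (abundance Br-81) / (abundance Br-79) = n · 0.49310/0.50690.
n = 4.8639 × 0.50690/0.49310 = 5.00 ≈ 5

5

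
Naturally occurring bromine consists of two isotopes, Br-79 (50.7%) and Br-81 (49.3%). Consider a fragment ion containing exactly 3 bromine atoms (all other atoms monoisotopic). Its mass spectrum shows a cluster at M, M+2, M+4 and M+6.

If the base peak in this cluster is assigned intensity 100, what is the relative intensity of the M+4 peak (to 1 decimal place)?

97.2

(0.507 + 0.493)^3 gives M 0.1303, M+2 0.3802, M+4 0.3697, M+6 0.1198; the largest is M+2.
P(M+2) = C(3,1) × 0.507^2 × 0.493^1 = 3 × 0.257049 × 0.4930 = 0.380175 (base)
P(M+4) = C(3,2) × 0.507^1 × 0.493^2 = 3 × 0.5070 × 0.243049 = 0.369678
Relative intensity = 0.369678 / 0.380175 × 100 = 97.2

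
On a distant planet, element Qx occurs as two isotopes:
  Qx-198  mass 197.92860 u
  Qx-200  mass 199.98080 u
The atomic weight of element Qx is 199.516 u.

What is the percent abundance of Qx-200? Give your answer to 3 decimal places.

Writing the weighted mean with unknown fraction x of Qx-198:
197.92860·x + 199.98080·(1 − x) = 199.516
(197.92860 − 199.98080)·x = 199.516 − 199.98080
x = -0.46480 / -2.05220 = 0.22649 → 22.649% Qx-198, 77.351% Qx-200.

77.351%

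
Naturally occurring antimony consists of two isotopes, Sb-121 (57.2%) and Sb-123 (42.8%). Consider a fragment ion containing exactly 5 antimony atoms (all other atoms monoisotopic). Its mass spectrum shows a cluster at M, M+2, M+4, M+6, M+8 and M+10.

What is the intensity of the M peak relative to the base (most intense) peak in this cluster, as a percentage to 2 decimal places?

Term probabilities: M 0.0612, M+2 0.2291, M+4 0.3428, M+6 0.2565, M+8 0.0960, M+10 0.0144. Base peak = M+4.
P(M+4) = C(5,2) × 0.572^3 × 0.428^2 = 10 × 0.18714925 × 0.183184 = 0.342827 (base)
P(M) = C(5,0) × 0.572^5 × 0.428^0 = 1 × 0.06123224 × 1.0000 = 0.061232
Relative intensity = 0.061232 / 0.342827 × 100 = 17.86

17.86%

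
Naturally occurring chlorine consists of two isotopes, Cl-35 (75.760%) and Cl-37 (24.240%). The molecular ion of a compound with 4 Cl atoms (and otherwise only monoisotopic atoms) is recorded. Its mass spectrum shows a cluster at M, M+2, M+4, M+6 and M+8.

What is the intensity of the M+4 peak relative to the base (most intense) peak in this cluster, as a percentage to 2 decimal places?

Term probabilities: M 0.3294, M+2 0.4216, M+4 0.2023, M+6 0.0432, M+8 0.0035. Base peak = M+2.
P(M+2) = C(4,1) × 0.75760^3 × 0.24240^1 = 4 × 0.4348304 × 0.2424 = 0.421612 (base)
P(M+4) = C(4,2) × 0.75760^2 × 0.24240^2 = 6 × 0.57395776 × 0.05875776 = 0.202347
Relative intensity = 0.202347 / 0.421612 × 100 = 47.99

47.99%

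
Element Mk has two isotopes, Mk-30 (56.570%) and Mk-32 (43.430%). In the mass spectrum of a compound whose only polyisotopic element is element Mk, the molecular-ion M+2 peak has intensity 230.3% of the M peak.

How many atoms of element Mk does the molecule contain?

3

For n independent Mk atoms, I(M+2)/I(M) = n · (abundance Mk-32) / (abundance Mk-30) = n · 0.43430/0.56570.
n = 2.303 × 0.56570/0.43430 = 3.00 ≈ 3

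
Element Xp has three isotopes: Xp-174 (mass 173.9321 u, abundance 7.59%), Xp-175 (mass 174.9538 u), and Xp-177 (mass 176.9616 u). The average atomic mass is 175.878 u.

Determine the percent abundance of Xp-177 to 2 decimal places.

49.89%

Let x and y be the fractions of Xp-175 and Xp-177. Then x + y = 1 − 0.0759 = 0.9241 and 174.9538x + 176.9616y = 175.878 − 0.0759×173.9321 = 162.67655361.
Substituting: 174.9538x + 176.9616(0.9241 − x) = 162.67655361
(174.9538 − 176.9616)x = -0.85366095  ⇒  x = 0.42517, y = 0.49893
Xp-175: 42.52%, Xp-177: 49.89%.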